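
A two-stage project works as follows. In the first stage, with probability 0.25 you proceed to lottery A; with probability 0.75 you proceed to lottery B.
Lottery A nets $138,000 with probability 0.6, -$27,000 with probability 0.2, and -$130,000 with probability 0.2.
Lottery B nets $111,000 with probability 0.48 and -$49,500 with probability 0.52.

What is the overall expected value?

$33,505

EV(A) = 0.6 × 138000 + 0.2 × (-27000) + 0.2 × (-130000) = 82800 − 5400 − 26000 = 51400
EV(B) = 0.48 × 111000 + 0.52 × (-49500) = 53280 − 25740 = 27540
Overall = 0.25 × 51400 + 0.75 × 27540 = 12850 + 20655 = 33505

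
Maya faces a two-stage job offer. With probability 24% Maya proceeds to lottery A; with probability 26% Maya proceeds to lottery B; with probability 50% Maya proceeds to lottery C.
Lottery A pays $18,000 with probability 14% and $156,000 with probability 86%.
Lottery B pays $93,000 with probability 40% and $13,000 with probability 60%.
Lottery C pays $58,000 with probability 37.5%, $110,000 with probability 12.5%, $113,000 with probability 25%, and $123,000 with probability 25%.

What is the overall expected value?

$91,753.20

EV(A) = 0.14 × 18000 + 0.86 × 156000 = 2520 + 134160 = 136680
EV(B) = 0.4 × 93000 + 0.6 × 13000 = 37200 + 7800 = 45000
EV(C) = 0.375 × 58000 + 0.125 × 110000 + 0.25 × 113000 + 0.25 × 123000 = 21750 + 13750 + 28250 + 30750 = 94500
Overall = 0.24 × 136680 + 0.26 × 45000 + 0.5 × 94500 = 32803.2 + 11700 + 47250 = 91753.2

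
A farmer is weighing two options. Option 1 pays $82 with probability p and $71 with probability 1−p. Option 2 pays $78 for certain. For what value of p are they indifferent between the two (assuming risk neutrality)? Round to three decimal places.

p = 0.636

p·82 + (1−p)·71 = 78
11p + 71 = 78
p = (78 − 71) / 11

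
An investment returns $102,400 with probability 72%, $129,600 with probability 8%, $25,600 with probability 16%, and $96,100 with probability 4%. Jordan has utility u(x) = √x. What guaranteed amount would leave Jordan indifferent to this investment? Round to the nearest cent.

E[u] = 0.72·√102400 + 0.08·√129600 + 0.16·√25600 + 0.04·√96100 = 0.72·320 + 0.08·360 + 0.16·160 + 0.04·310 = 297.2
CE = (297.2)² = 88327.84

$88,327.84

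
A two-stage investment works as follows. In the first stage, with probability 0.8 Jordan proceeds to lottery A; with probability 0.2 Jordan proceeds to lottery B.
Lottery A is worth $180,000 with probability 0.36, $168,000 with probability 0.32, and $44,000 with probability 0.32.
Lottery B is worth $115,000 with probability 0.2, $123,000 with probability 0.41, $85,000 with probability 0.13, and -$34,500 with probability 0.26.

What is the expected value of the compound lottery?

$121,214

EV(A) = 0.36 × 180000 + 0.32 × 168000 + 0.32 × 44000 = 64800 + 53760 + 14080 = 132640
EV(B) = 0.2 × 115000 + 0.41 × 123000 + 0.13 × 85000 + 0.26 × (-34500) = 23000 + 50430 + 11050 − 8970 = 75510
Overall = 0.8 × 132640 + 0.2 × 75510 = 106112 + 15102 = 121214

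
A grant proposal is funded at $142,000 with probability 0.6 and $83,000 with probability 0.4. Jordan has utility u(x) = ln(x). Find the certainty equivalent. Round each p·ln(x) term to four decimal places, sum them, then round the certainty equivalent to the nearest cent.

$114,542.36

E[u] = 0.6·ln(142000) + 0.4·ln(83000) = 7.1181 + 4.5306 = 11.6487
CE = e^11.6487 ≈ 114542.36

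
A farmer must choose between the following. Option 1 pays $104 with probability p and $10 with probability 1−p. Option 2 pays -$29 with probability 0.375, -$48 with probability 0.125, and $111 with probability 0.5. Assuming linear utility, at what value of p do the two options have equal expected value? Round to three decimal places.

p = 0.305

EV(Option 2) = 0.375 × (-29) + 0.125 × (-48) + 0.5 × 111 = -10.875 − 6 + 55.5 = 38.625
p·104 + (1−p)·10 = 38.625
94p + 10 = 38.625
p = (38.625 − 10) / 94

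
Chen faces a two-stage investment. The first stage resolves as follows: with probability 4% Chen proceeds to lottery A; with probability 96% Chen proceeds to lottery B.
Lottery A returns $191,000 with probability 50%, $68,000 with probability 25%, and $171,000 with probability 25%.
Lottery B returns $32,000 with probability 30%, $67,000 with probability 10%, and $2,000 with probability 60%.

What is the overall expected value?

$23,010

EV(A) = 0.5 × 191000 + 0.25 × 68000 + 0.25 × 171000 = 95500 + 17000 + 42750 = 155250
EV(B) = 0.3 × 32000 + 0.1 × 67000 + 0.6 × 2000 = 9600 + 6700 + 1200 = 17500
Overall = 0.04 × 155250 + 0.96 × 17500 = 6210 + 16800 = 23010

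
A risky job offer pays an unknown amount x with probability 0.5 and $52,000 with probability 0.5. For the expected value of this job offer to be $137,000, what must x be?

0.5·x + 0.5·52000 = 137000
0.5·x = 137000 − 26000 = 111000
x = 111000 / 0.5 = 222000

x = $222,000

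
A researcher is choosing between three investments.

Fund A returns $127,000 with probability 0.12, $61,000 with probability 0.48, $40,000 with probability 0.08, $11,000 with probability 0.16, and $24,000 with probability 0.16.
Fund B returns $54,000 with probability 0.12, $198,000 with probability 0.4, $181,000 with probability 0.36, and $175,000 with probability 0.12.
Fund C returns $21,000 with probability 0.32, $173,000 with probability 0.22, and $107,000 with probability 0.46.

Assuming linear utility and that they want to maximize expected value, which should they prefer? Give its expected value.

Fund A = 0.12 × 127000 + 0.48 × 61000 + 0.08 × 40000 + 0.16 × 11000 + 0.16 × 24000 = 15240 + 29280 + 3200 + 1760 + 3840 = 53320
Fund B = 0.12 × 54000 + 0.4 × 198000 + 0.36 × 181000 + 0.12 × 175000 = 6480 + 79200 + 65160 + 21000 = 171840
Fund C = 0.32 × 21000 + 0.22 × 173000 + 0.46 × 107000 = 6720 + 38060 + 49220 = 94000

Fund B ($171,840)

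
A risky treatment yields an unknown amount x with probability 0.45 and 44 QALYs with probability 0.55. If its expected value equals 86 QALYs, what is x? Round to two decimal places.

0.45·x + 0.55·44 = 86
0.45·x = 86 − 24.2 = 61.8
x = 61.8 / 0.45 = 137.3333

x = 137.33 QALYs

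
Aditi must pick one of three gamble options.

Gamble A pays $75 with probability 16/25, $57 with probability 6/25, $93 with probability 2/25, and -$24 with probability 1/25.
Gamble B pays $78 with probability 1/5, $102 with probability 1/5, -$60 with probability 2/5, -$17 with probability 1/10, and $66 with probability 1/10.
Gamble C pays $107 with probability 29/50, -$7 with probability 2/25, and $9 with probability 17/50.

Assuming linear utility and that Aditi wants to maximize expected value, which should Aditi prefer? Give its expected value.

Gamble A ($68.16)

Gamble A = 16/25 × 75 + 6/25 × 57 + 2/25 × 93 + 1/25 × (-24) = 48 + 13.68 + 7.44 − 0.96 = 68.16
Gamble B = 1/5 × 78 + 1/5 × 102 + 2/5 × (-60) + 1/10 × (-17) + 1/10 × 66 = 15.6 + 20.4 − 24 − 1.7 + 6.6 = 16.9
Gamble C = 29/50 × 107 + 2/25 × (-7) + 17/50 × 9 = 62.06 − 0.56 + 3.06 = 64.56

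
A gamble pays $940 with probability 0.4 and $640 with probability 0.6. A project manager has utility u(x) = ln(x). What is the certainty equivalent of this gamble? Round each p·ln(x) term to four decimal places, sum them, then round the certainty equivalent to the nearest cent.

E[u] = 0.4·ln(940) + 0.6·ln(640) = 2.7384 + 3.8769 = 6.6153
CE = e^6.6153 ≈ 746.43

$746.43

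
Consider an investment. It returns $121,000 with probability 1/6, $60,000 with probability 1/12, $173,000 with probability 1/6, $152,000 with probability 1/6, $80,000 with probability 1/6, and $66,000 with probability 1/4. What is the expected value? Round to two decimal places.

EV = 1/6 × 121000 + 1/12 × 60000 + 1/6 × 173000 + 1/6 × 152000 + 1/6 × 80000 + 1/4 × 66000 = 20166.6667 + 5000 + 28833.3333 + 25333.3333 + 13333.3333 + 16500 = 109166.6667

$109,166.67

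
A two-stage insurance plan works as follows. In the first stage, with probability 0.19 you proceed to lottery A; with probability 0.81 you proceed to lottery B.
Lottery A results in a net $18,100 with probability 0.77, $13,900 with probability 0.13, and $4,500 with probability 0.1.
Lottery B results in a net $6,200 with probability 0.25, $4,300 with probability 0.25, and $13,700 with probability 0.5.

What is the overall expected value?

EV(A) = 0.77 × 18100 + 0.13 × 13900 + 0.1 × 4500 = 13937 + 1807 + 450 = 16194
EV(B) = 0.25 × 6200 + 0.25 × 4300 + 0.5 × 13700 = 1550 + 1075 + 6850 = 9475
Overall = 0.19 × 16194 + 0.81 × 9475 = 3076.86 + 7674.75 = 10751.61

$10,751.61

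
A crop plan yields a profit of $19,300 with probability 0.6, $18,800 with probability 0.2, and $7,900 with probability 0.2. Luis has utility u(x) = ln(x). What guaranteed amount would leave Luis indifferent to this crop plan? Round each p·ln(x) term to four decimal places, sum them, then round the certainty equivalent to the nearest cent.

$16,057.00

E[u] = 0.6·ln(19300) + 0.2·ln(18800) + 0.2·ln(7900) = 5.9207 + 1.9683 + 1.7949 = 9.6839
CE = e^9.6839 ≈ 16057.00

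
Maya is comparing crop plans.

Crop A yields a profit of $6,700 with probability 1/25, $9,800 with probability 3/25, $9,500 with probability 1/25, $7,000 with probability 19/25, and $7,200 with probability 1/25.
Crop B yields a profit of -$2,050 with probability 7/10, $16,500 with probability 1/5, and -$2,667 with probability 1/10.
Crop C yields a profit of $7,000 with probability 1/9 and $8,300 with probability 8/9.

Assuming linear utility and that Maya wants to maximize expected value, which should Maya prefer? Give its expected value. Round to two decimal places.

Crop C ($8,155.56)

Crop A = 1/25 × 6700 + 3/25 × 9800 + 1/25 × 9500 + 19/25 × 7000 + 1/25 × 7200 = 268 + 1176 + 380 + 5320 + 288 = 7432
Crop B = 7/10 × (-2050) + 1/5 × 16500 + 1/10 × (-2667) = -1435 + 3300 − 266.7 = 1598.3
Crop C = 1/9 × 7000 + 8/9 × 8300 = 777.7778 + 7377.7778 = 8155.5556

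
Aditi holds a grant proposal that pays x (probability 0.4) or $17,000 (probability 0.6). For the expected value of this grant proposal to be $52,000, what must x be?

0.4·x + 0.6·17000 = 52000
0.4·x = 52000 − 10200 = 41800
x = 41800 / 0.4 = 104500

x = $104,500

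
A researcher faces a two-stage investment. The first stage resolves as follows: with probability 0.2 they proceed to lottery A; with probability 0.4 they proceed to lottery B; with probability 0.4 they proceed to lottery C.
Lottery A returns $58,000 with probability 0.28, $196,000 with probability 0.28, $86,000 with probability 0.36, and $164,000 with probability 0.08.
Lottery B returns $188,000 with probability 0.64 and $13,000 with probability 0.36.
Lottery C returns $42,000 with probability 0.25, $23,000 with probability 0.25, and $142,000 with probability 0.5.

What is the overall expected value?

EV(A) = 0.28 × 58000 + 0.28 × 196000 + 0.36 × 86000 + 0.08 × 164000 = 16240 + 54880 + 30960 + 13120 = 115200
EV(B) = 0.64 × 188000 + 0.36 × 13000 = 120320 + 4680 = 125000
EV(C) = 0.25 × 42000 + 0.25 × 23000 + 0.5 × 142000 = 10500 + 5750 + 71000 = 87250
Overall = 0.2 × 115200 + 0.4 × 125000 + 0.4 × 87250 = 23040 + 50000 + 34900 = 107940

$107,940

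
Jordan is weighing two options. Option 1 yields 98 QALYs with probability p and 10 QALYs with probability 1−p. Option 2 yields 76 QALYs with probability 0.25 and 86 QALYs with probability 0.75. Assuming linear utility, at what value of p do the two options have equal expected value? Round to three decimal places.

p = 0.835

EV(Option 2) = 0.25 × 76 + 0.75 × 86 = 19 + 64.5 = 83.5
p·98 + (1−p)·10 = 83.5
88p + 10 = 83.5
p = (83.5 − 10) / 88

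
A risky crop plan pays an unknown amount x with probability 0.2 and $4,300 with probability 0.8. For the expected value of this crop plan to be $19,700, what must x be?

x = $81,300

0.2·x + 0.8·4300 = 19700
0.2·x = 19700 − 3440 = 16260
x = 16260 / 0.2 = 81300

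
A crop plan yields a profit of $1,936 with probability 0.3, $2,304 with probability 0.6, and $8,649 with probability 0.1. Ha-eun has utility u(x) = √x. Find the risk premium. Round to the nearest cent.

E[u] = 0.3·√1936 + 0.6·√2304 + 0.1·√8649 = 0.3·44 + 0.6·48 + 0.1·93 = 51.3
CE = (51.3)² = 2631.69
Risk premium = EV − CE = 2828.1 − 2631.69 = 196.41

$196.41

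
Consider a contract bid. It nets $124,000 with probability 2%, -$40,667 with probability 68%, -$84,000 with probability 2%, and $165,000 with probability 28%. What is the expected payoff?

EV = 0.02 × 124000 + 0.68 × (-40667) + 0.02 × (-84000) + 0.28 × 165000 = 2480 − 27653.56 − 1680 + 46200 = 19346.44

$19,346.44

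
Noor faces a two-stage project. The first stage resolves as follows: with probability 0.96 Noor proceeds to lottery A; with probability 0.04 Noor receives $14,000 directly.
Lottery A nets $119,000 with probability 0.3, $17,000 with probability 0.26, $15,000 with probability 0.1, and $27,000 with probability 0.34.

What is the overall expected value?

$49,328

EV(A) = 0.3 × 119000 + 0.26 × 17000 + 0.1 × 15000 + 0.34 × 27000 = 35700 + 4420 + 1500 + 9180 = 50800
Branch B: 14000 (certain)
Overall = 0.96 × 50800 + 0.04 × 14000 = 48768 + 560 = 49328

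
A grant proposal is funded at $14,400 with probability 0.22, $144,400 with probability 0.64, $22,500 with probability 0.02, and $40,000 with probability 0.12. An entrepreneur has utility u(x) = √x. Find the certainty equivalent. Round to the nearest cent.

E[u] = 0.22·√14400 + 0.64·√144400 + 0.02·√22500 + 0.12·√40000 = 0.22·120 + 0.64·380 + 0.02·150 + 0.12·200 = 296.6
CE = (296.6)² = 87971.56

$87,971.56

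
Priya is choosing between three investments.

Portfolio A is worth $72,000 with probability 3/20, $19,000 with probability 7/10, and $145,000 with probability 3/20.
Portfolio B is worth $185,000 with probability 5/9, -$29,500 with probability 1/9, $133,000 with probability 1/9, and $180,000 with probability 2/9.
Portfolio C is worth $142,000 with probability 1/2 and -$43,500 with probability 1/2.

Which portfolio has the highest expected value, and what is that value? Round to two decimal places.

Portfolio A = 3/20 × 72000 + 7/10 × 19000 + 3/20 × 145000 = 10800 + 13300 + 21750 = 45850
Portfolio B = 5/9 × 185000 + 1/9 × (-29500) + 1/9 × 133000 + 2/9 × 180000 = 102777.7778 − 3277.7778 + 14777.7778 + 40000 = 154277.7778
Portfolio C = 1/2 × 142000 + 1/2 × (-43500) = 71000 − 21750 = 49250

Portfolio B ($154,277.78)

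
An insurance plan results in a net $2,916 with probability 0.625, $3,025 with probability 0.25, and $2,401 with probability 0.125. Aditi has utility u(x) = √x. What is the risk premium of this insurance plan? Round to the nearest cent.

$3.23

E[u] = 0.625·√2916 + 0.25·√3025 + 0.125·√2401 = 0.625·54 + 0.25·55 + 0.125·49 = 53.625
CE = (53.625)² = 2875.640625
Risk premium = EV − CE = 2878.875 − 2875.640625 = 3.234375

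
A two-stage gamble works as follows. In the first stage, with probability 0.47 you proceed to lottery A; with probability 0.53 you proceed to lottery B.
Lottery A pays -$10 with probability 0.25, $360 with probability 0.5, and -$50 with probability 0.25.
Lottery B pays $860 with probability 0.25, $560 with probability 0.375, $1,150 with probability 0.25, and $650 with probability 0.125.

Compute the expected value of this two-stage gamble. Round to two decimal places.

EV(A) = 0.25 × (-10) + 0.5 × 360 + 0.25 × (-50) = -2.5 + 180 − 12.5 = 165
EV(B) = 0.25 × 860 + 0.375 × 560 + 0.25 × 1150 + 0.125 × 650 = 215 + 210 + 287.5 + 81.25 = 793.75
Overall = 0.47 × 165 + 0.53 × 793.75 = 77.55 + 420.6875 = 498.2375

$498.24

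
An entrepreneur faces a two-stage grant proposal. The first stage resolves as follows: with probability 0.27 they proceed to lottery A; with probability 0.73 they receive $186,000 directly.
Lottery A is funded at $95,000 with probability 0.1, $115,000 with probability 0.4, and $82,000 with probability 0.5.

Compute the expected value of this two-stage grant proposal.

EV(A) = 0.1 × 95000 + 0.4 × 115000 + 0.5 × 82000 = 9500 + 46000 + 41000 = 96500
Branch B: 186000 (certain)
Overall = 0.27 × 96500 + 0.73 × 186000 = 26055 + 135780 = 161835

$161,835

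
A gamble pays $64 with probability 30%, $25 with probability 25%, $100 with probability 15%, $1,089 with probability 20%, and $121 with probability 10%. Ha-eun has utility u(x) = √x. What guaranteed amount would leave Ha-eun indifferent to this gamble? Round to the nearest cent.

$165.12

E[u] = 0.3·√64 + 0.25·√25 + 0.15·√100 + 0.2·√1089 + 0.1·√121 = 0.3·8 + 0.25·5 + 0.15·10 + 0.2·33 + 0.1·11 = 12.85
CE = (12.85)² = 165.1225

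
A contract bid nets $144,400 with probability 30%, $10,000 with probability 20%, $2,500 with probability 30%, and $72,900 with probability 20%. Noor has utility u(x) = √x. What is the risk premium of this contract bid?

E[u] = 0.3·√144400 + 0.2·√10000 + 0.3·√2500 + 0.2·√72900 = 0.3·380 + 0.2·100 + 0.3·50 + 0.2·270 = 203
CE = (203)² = 41209
Risk premium = EV − CE = 60650 − 41209 = 19441

$19,441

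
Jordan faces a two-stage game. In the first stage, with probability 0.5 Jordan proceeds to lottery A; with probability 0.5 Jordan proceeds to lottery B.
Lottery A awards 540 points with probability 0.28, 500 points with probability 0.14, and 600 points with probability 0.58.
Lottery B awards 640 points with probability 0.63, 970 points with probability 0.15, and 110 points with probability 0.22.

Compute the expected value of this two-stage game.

EV(A) = 0.28 × 540 + 0.14 × 500 + 0.58 × 600 = 151.2 + 70 + 348 = 569.2
EV(B) = 0.63 × 640 + 0.15 × 970 + 0.22 × 110 = 403.2 + 145.5 + 24.2 = 572.9
Overall = 0.5 × 569.2 + 0.5 × 572.9 = 284.6 + 286.45 = 571.05

571.05 points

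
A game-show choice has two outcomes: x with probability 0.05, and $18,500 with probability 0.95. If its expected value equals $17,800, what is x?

0.05·x + 0.95·18500 = 17800
0.05·x = 17800 − 17575 = 225
x = 225 / 0.05 = 4500

x = $4,500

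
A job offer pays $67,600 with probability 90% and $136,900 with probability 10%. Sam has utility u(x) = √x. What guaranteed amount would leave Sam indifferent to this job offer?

$73,441

E[u] = 0.9·√67600 + 0.1·√136900 = 0.9·260 + 0.1·370 = 271
CE = (271)² = 73441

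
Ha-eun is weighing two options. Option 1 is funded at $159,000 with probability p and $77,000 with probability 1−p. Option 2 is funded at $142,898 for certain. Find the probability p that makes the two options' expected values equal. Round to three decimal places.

p·159000 + (1−p)·77000 = 142898
82000p + 77000 = 142898
p = (142898 − 77000) / 82000

p = 0.804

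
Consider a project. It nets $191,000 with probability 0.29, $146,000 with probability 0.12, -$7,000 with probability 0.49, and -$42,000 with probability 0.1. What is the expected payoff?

EV = 0.29 × 191000 + 0.12 × 146000 + 0.49 × (-7000) + 0.1 × (-42000) = 55390 + 17520 − 3430 − 4200 = 65280

$65,280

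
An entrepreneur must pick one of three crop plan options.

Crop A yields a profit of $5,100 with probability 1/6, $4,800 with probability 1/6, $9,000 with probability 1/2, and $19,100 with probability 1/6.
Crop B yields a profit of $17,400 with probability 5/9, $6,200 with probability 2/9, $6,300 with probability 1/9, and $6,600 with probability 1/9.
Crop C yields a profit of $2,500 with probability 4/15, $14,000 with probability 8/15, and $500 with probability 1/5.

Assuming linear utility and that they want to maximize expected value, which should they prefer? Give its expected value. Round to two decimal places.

Crop A = 1/6 × 5100 + 1/6 × 4800 + 1/2 × 9000 + 1/6 × 19100 = 850 + 800 + 4500 + 3183.3333 = 9333.3333
Crop B = 5/9 × 17400 + 2/9 × 6200 + 1/9 × 6300 + 1/9 × 6600 = 9666.6667 + 1377.7778 + 700 + 733.3333 = 12477.7778
Crop C = 4/15 × 2500 + 8/15 × 14000 + 1/5 × 500 = 666.6667 + 7466.6667 + 100 = 8233.3333

Crop B ($12,477.78)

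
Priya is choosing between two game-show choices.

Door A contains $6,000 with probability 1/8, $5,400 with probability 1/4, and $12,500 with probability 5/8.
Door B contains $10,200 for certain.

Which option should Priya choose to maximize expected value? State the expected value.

Door A = 1/8 × 6000 + 1/4 × 5400 + 5/8 × 12500 = 750 + 1350 + 7812.5 = 9912.5
Door B: 10200 (certain)

Door B ($10,200)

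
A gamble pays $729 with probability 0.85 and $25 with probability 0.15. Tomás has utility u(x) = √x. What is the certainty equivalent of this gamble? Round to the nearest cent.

E[u] = 0.85·√729 + 0.15·√25 = 0.85·27 + 0.15·5 = 23.7
CE = (23.7)² = 561.69

$561.69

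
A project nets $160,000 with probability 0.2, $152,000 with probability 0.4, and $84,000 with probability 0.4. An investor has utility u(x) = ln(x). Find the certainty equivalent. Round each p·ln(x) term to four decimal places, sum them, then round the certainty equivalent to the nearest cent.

E[u] = 0.2·ln(160000) + 0.4·ln(152000) + 0.4·ln(84000) = 2.3966 + 4.7727 + 4.5354 = 11.7047
CE = e^11.7047 ≈ 121139.74

$121,139.74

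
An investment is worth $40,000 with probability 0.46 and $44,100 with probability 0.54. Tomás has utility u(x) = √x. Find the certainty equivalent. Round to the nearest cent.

E[u] = 0.46·√40000 + 0.54·√44100 = 0.46·200 + 0.54·210 = 205.4
CE = (205.4)² = 42189.16

$42,189.16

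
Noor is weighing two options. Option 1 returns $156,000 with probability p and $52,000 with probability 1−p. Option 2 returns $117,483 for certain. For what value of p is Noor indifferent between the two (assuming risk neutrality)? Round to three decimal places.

p·156000 + (1−p)·52000 = 117483
104000p + 52000 = 117483
p = (117483 − 52000) / 104000

p = 0.630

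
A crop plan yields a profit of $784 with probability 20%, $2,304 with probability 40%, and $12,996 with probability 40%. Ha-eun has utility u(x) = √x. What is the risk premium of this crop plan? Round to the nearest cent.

$1,320.64

E[u] = 0.2·√784 + 0.4·√2304 + 0.4·√12996 = 0.2·28 + 0.4·48 + 0.4·114 = 70.4
CE = (70.4)² = 4956.16
Risk premium = EV − CE = 6276.8 − 4956.16 = 1320.64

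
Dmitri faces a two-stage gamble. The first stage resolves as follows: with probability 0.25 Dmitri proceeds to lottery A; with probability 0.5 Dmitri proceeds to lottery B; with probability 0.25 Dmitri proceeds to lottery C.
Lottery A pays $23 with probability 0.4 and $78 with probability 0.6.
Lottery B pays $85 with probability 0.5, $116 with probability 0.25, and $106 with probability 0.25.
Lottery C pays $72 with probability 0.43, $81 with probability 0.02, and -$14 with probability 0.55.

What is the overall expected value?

$69.22

EV(A) = 0.4 × 23 + 0.6 × 78 = 9.2 + 46.8 = 56
EV(B) = 0.5 × 85 + 0.25 × 116 + 0.25 × 106 = 42.5 + 29 + 26.5 = 98
EV(C) = 0.43 × 72 + 0.02 × 81 + 0.55 × (-14) = 30.96 + 1.62 − 7.7 = 24.88
Overall = 0.25 × 56 + 0.5 × 98 + 0.25 × 24.88 = 14 + 49 + 6.22 = 69.22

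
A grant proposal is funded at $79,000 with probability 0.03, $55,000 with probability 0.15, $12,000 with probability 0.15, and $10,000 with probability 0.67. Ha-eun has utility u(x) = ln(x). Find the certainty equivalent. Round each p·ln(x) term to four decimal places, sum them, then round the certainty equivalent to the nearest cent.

E[u] = 0.03·ln(79000) + 0.15·ln(55000) + 0.15·ln(12000) + 0.67·ln(10000) = 0.3383 + 1.6373 + 1.4089 + 6.1709 = 9.5554
CE = e^9.5554 ≈ 14120.74

$14,120.74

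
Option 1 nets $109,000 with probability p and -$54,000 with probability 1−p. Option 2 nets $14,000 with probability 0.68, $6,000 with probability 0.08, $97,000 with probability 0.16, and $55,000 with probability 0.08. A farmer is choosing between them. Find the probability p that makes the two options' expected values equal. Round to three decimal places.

EV(Option 2) = 0.68 × 14000 + 0.08 × 6000 + 0.16 × 97000 + 0.08 × 55000 = 9520 + 480 + 15520 + 4400 = 29920
p·109000 + (1−p)·(-54000) = 29920
163000p − 54000 = 29920
p = (29920 + 54000) / 163000

p = 0.515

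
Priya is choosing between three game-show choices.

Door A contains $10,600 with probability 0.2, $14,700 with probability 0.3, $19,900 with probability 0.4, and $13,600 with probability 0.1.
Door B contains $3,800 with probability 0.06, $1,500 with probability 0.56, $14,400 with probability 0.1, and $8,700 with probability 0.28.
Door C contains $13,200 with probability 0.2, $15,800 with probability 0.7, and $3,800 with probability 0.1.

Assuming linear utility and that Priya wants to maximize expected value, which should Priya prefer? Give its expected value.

Door A ($15,850)

Door A = 0.2 × 10600 + 0.3 × 14700 + 0.4 × 19900 + 0.1 × 13600 = 2120 + 4410 + 7960 + 1360 = 15850
Door B = 0.06 × 3800 + 0.56 × 1500 + 0.1 × 14400 + 0.28 × 8700 = 228 + 840 + 1440 + 2436 = 4944
Door C = 0.2 × 13200 + 0.7 × 15800 + 0.1 × 3800 = 2640 + 11060 + 380 = 14080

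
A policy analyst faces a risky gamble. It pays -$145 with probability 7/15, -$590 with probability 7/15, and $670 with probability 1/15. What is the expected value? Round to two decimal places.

EV = 7/15 × (-145) + 7/15 × (-590) + 1/15 × 670 = -67.6667 − 275.3333 + 44.6667 = -298.3333

-$298.33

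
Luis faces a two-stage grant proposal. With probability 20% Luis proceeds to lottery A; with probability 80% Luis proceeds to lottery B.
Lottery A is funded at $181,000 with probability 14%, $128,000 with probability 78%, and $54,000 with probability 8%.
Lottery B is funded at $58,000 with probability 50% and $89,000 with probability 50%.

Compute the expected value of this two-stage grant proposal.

EV(A) = 0.14 × 181000 + 0.78 × 128000 + 0.08 × 54000 = 25340 + 99840 + 4320 = 129500
EV(B) = 0.5 × 58000 + 0.5 × 89000 = 29000 + 44500 = 73500
Overall = 0.2 × 129500 + 0.8 × 73500 = 25900 + 58800 = 84700

$84,700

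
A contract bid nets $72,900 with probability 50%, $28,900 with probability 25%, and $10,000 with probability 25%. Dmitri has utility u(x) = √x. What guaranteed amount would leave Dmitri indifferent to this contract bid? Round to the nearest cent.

$41,006.25

E[u] = 0.5·√72900 + 0.25·√28900 + 0.25·√10000 = 0.5·270 + 0.25·170 + 0.25·100 = 202.5
CE = (202.5)² = 41006.25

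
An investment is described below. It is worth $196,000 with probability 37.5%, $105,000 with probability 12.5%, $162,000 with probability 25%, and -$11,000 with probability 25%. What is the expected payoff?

EV = 0.375 × 196000 + 0.125 × 105000 + 0.25 × 162000 + 0.25 × (-11000) = 73500 + 13125 + 40500 − 2750 = 124375

$124,375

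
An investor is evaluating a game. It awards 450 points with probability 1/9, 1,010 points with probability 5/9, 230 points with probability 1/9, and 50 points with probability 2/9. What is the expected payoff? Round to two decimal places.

EV = 1/9 × 450 + 5/9 × 1010 + 1/9 × 230 + 2/9 × 50 = 50 + 561.1111 + 25.5556 + 11.1111 = 647.7778

647.78 points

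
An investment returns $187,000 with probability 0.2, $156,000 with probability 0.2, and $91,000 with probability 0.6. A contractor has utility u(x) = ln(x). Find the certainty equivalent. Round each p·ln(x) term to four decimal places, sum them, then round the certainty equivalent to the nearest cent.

E[u] = 0.2·ln(187000) + 0.2·ln(156000) + 0.6·ln(91000) = 2.4278 + 2.3915 + 6.8512 = 11.6705
CE = e^11.6705 ≈ 117066.80

$117,066.80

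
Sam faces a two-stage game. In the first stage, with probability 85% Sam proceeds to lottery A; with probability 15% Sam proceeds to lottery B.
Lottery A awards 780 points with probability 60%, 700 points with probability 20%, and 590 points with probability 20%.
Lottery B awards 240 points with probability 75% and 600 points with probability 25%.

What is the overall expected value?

666.6 points

EV(A) = 0.6 × 780 + 0.2 × 700 + 0.2 × 590 = 468 + 140 + 118 = 726
EV(B) = 0.75 × 240 + 0.25 × 600 = 180 + 150 = 330
Overall = 0.85 × 726 + 0.15 × 330 = 617.1 + 49.5 = 666.6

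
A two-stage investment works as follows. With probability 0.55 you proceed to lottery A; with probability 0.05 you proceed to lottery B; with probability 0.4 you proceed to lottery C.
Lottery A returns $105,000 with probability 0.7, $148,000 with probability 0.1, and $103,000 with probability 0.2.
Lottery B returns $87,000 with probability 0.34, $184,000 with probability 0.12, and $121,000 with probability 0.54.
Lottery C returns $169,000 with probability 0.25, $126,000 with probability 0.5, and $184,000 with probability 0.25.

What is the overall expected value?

EV(A) = 0.7 × 105000 + 0.1 × 148000 + 0.2 × 103000 = 73500 + 14800 + 20600 = 108900
EV(B) = 0.34 × 87000 + 0.12 × 184000 + 0.54 × 121000 = 29580 + 22080 + 65340 = 117000
EV(C) = 0.25 × 169000 + 0.5 × 126000 + 0.25 × 184000 = 42250 + 63000 + 46000 = 151250
Overall = 0.55 × 108900 + 0.05 × 117000 + 0.4 × 151250 = 59895 + 5850 + 60500 = 126245

$126,245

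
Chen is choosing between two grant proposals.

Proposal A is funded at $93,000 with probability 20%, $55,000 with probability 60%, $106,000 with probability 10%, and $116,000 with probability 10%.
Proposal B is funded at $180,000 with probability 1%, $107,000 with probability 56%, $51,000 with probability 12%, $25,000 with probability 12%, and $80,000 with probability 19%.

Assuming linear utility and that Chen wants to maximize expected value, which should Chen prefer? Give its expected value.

Proposal A = 0.2 × 93000 + 0.6 × 55000 + 0.1 × 106000 + 0.1 × 116000 = 18600 + 33000 + 10600 + 11600 = 73800
Proposal B = 0.01 × 180000 + 0.56 × 107000 + 0.12 × 51000 + 0.12 × 25000 + 0.19 × 80000 = 1800 + 59920 + 6120 + 3000 + 15200 = 86040

Proposal B ($86,040)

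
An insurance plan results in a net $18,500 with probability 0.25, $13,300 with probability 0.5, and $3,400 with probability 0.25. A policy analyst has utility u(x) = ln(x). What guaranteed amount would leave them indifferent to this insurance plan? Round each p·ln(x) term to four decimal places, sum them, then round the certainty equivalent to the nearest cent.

$10,271.21

E[u] = 0.25·ln(18500) + 0.5·ln(13300) + 0.25·ln(3400) = 2.4564 + 4.7478 + 2.0329 = 9.2371
CE = e^9.2371 ≈ 10271.21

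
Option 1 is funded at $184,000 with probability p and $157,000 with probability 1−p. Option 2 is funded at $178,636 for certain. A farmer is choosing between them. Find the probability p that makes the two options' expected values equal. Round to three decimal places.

p·184000 + (1−p)·157000 = 178636
27000p + 157000 = 178636
p = (178636 − 157000) / 27000

p = 0.801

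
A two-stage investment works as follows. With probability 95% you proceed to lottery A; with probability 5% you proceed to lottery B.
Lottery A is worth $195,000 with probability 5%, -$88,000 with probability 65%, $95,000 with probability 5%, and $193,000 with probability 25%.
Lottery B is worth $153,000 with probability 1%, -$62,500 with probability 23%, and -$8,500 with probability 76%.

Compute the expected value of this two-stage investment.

$4,307.25

EV(A) = 0.05 × 195000 + 0.65 × (-88000) + 0.05 × 95000 + 0.25 × 193000 = 9750 − 57200 + 4750 + 48250 = 5550
EV(B) = 0.01 × 153000 + 0.23 × (-62500) + 0.76 × (-8500) = 1530 − 14375 − 6460 = -19305
Overall = 0.95 × 5550 + 0.05 × (-19305) = 5272.5 − 965.25 = 4307.25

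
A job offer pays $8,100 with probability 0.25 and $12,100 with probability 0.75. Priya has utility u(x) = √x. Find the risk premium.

$75

E[u] = 0.25·√8100 + 0.75·√12100 = 0.25·90 + 0.75·110 = 105
CE = (105)² = 11025
Risk premium = EV − CE = 11100 − 11025 = 75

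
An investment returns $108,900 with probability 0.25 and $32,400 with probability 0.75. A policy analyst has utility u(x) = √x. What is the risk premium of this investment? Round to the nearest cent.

$4,218.75

E[u] = 0.25·√108900 + 0.75·√32400 = 0.25·330 + 0.75·180 = 217.5
CE = (217.5)² = 47306.25
Risk premium = EV − CE = 51525 − 47306.25 = 4218.75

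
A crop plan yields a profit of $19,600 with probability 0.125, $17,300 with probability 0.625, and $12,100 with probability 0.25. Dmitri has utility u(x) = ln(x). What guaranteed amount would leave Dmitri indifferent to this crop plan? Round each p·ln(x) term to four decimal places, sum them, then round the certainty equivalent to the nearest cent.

$16,068.24

E[u] = 0.125·ln(19600) + 0.625·ln(17300) + 0.25·ln(12100) = 1.2354 + 6.0990 + 2.3502 = 9.6846
CE = e^9.6846 ≈ 16068.24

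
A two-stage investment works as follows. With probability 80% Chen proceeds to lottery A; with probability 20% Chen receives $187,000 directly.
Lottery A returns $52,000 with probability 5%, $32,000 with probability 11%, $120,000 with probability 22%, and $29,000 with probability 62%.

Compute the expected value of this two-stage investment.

$77,800

EV(A) = 0.05 × 52000 + 0.11 × 32000 + 0.22 × 120000 + 0.62 × 29000 = 2600 + 3520 + 26400 + 17980 = 50500
Branch B: 187000 (certain)
Overall = 0.8 × 50500 + 0.2 × 187000 = 40400 + 37400 = 77800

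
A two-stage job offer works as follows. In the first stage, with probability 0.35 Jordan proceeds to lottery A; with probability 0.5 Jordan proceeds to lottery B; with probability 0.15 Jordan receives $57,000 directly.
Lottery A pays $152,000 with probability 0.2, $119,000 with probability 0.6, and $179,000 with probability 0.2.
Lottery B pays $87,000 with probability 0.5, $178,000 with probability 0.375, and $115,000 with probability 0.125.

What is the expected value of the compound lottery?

$119,022.50

EV(A) = 0.2 × 152000 + 0.6 × 119000 + 0.2 × 179000 = 30400 + 71400 + 35800 = 137600
EV(B) = 0.5 × 87000 + 0.375 × 178000 + 0.125 × 115000 = 43500 + 66750 + 14375 = 124625
Branch C: 57000 (certain)
Overall = 0.35 × 137600 + 0.5 × 124625 + 0.15 × 57000 = 48160 + 62312.5 + 8550 = 119022.5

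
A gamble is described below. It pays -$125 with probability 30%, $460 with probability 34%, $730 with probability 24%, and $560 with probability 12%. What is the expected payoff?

$361.30

EV = 0.3 × (-125) + 0.34 × 460 + 0.24 × 730 + 0.12 × 560 = -37.5 + 156.4 + 175.2 + 67.2 = 361.3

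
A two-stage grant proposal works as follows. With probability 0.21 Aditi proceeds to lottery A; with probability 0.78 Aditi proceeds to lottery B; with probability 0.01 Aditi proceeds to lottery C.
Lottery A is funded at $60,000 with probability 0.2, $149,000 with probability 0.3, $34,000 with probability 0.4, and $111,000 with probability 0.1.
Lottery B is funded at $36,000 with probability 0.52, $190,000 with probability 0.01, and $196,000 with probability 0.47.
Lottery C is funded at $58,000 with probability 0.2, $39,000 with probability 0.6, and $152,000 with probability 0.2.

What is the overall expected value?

$105,685.20

EV(A) = 0.2 × 60000 + 0.3 × 149000 + 0.4 × 34000 + 0.1 × 111000 = 12000 + 44700 + 13600 + 11100 = 81400
EV(B) = 0.52 × 36000 + 0.01 × 190000 + 0.47 × 196000 = 18720 + 1900 + 92120 = 112740
EV(C) = 0.2 × 58000 + 0.6 × 39000 + 0.2 × 152000 = 11600 + 23400 + 30400 = 65400
Overall = 0.21 × 81400 + 0.78 × 112740 + 0.01 × 65400 = 17094 + 87937.2 + 654 = 105685.2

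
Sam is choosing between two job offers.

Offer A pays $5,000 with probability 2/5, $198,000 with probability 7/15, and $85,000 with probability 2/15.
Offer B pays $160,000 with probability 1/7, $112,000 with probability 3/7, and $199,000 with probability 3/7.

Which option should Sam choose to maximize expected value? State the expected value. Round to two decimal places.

Offer A = 2/5 × 5000 + 7/15 × 198000 + 2/15 × 85000 = 2000 + 92400 + 11333.3333 = 105733.3333
Offer B = 1/7 × 160000 + 3/7 × 112000 + 3/7 × 199000 = 22857.1429 + 48000 + 85285.7143 = 156142.8571

Offer B ($156,142.86)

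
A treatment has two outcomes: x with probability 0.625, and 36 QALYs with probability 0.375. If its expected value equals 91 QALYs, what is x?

x = 124 QALYs

0.625·x + 0.375·36 = 91
0.625·x = 91 − 13.5 = 77.5
x = 77.5 / 0.625 = 124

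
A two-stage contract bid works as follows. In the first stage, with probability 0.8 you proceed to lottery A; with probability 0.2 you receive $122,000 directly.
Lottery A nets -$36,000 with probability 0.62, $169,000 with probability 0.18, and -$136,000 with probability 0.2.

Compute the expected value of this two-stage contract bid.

$9,120

EV(A) = 0.62 × (-36000) + 0.18 × 169000 + 0.2 × (-136000) = -22320 + 30420 − 27200 = -19100
Branch B: 122000 (certain)
Overall = 0.8 × (-19100) + 0.2 × 122000 = -15280 + 24400 = 9120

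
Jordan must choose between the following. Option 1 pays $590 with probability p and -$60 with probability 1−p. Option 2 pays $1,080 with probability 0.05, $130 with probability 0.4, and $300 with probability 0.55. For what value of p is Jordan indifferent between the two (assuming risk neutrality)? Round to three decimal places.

EV(Option 2) = 0.05 × 1080 + 0.4 × 130 + 0.55 × 300 = 54 + 52 + 165 = 271
p·590 + (1−p)·(-60) = 271
650p − 60 = 271
p = (271 + 60) / 650

p = 0.509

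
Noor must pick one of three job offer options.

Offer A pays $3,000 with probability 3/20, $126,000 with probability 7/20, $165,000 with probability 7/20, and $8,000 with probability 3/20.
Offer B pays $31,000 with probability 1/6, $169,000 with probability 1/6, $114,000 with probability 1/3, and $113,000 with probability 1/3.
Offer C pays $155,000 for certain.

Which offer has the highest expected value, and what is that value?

Offer A = 3/20 × 3000 + 7/20 × 126000 + 7/20 × 165000 + 3/20 × 8000 = 450 + 44100 + 57750 + 1200 = 103500
Offer B = 1/6 × 31000 + 1/6 × 169000 + 1/3 × 114000 + 1/3 × 113000 = 5166.6667 + 28166.6667 + 38000 + 37666.6667 = 109000
Offer C: 155000 (certain)

Offer C ($155,000)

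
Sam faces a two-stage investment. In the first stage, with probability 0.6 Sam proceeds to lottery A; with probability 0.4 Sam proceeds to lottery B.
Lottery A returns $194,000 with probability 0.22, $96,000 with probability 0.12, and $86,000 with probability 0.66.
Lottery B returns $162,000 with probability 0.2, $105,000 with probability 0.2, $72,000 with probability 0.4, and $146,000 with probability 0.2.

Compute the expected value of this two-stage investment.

EV(A) = 0.22 × 194000 + 0.12 × 96000 + 0.66 × 86000 = 42680 + 11520 + 56760 = 110960
EV(B) = 0.2 × 162000 + 0.2 × 105000 + 0.4 × 72000 + 0.2 × 146000 = 32400 + 21000 + 28800 + 29200 = 111400
Overall = 0.6 × 110960 + 0.4 × 111400 = 66576 + 44560 = 111136

$111,136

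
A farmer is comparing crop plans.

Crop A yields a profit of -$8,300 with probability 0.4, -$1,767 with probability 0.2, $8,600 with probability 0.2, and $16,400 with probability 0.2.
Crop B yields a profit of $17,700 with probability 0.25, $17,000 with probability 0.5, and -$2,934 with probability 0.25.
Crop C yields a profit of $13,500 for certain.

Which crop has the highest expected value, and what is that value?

Crop A = 0.4 × (-8300) + 0.2 × (-1767) + 0.2 × 8600 + 0.2 × 16400 = -3320 − 353.4 + 1720 + 3280 = 1326.6
Crop B = 0.25 × 17700 + 0.5 × 17000 + 0.25 × (-2934) = 4425 + 8500 − 733.5 = 12191.5
Crop C: 13500 (certain)

Crop C ($13,500)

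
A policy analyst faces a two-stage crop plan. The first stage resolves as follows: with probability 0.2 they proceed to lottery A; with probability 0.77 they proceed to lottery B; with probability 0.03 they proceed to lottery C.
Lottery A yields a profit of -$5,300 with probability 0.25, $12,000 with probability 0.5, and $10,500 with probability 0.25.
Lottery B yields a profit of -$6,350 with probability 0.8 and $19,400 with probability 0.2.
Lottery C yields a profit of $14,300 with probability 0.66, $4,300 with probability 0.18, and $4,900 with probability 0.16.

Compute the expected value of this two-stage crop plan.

EV(A) = 0.25 × (-5300) + 0.5 × 12000 + 0.25 × 10500 = -1325 + 6000 + 2625 = 7300
EV(B) = 0.8 × (-6350) + 0.2 × 19400 = -5080 + 3880 = -1200
EV(C) = 0.66 × 14300 + 0.18 × 4300 + 0.16 × 4900 = 9438 + 774 + 784 = 10996
Overall = 0.2 × 7300 + 0.77 × (-1200) + 0.03 × 10996 = 1460 − 924 + 329.88 = 865.88

$865.88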